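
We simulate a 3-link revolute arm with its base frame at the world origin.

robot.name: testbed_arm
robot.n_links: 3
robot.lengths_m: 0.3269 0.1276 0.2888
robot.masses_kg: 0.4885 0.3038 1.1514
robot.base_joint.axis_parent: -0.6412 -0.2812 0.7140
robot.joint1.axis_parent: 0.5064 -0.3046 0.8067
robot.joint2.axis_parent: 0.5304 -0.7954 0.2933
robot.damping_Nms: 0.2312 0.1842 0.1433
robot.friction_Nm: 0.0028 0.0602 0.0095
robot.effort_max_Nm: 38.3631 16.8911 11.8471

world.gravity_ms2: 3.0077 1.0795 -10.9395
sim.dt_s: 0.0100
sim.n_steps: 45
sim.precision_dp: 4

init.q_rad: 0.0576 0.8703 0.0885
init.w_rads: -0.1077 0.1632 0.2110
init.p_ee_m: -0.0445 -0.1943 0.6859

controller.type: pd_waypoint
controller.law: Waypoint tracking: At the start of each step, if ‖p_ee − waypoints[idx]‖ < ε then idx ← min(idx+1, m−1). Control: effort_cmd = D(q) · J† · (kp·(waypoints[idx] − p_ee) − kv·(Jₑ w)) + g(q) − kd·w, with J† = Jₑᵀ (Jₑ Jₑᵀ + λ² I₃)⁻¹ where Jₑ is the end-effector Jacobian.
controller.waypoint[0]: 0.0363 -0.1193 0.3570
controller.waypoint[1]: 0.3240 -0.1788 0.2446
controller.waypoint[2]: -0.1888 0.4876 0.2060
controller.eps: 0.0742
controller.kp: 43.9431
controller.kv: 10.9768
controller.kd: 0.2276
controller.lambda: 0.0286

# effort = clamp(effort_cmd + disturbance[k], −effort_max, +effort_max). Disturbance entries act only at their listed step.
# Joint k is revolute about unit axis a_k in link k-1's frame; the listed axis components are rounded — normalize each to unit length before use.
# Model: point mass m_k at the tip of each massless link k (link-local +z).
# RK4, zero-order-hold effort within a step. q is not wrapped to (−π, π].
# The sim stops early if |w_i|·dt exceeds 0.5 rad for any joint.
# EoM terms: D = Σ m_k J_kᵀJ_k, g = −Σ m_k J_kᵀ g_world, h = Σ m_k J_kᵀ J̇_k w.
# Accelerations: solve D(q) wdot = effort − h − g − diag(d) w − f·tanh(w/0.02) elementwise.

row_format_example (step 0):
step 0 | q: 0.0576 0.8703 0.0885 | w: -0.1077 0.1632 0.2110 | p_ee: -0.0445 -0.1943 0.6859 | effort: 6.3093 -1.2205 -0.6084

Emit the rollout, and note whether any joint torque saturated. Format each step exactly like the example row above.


step 1 | q: 0.0620 0.8781 0.0937 | w: 0.9600 1.3275 0.8569 | p_ee: -0.0444 -0.1954 0.6847 | effort: 5.5962 -1.5063 -0.8458
step 2 | q: 0.0753 0.8938 0.1059 | w: 1.6839 1.7501 1.5998 | p_ee: -0.0442 -0.1961 0.6826 | effort: 4.9587 -1.5728 -1.0778
step 3 | q: 0.0947 0.9116 0.1254 | w: 2.1832 1.7895 2.3110 | p_ee: -0.0440 -0.1964 0.6798 | effort: 4.3581 -1.5356 -1.2763
step 4 | q: 0.1182 0.9289 0.1514 | w: 2.5187 1.6548 2.9056 | p_ee: -0.0438 -0.1964 0.6764 | effort: 3.7835 -1.4621 -1.4291
step 5 | q: 0.1444 0.9445 0.1827 | w: 2.7247 1.4572 3.3477 | p_ee: -0.0434 -0.1960 0.6725 | effort: 3.2436 -1.3900 -1.5384
step 6 | q: 0.1722 0.9581 0.2176 | w: 2.8282 1.2541 3.6373 | p_ee: -0.0427 -0.1953 0.6683 | effort: 2.7526 -1.3393 -1.6137
step 7 | q: 0.2006 0.9697 0.2548 | w: 2.8538 1.0720 3.7964 | p_ee: -0.0417 -0.1942 0.6639 | effort: 2.3204 -1.3185 -1.6673
step 8 | q: 0.2290 0.9796 0.2931 | w: 2.8235 0.9194 3.8560 | p_ee: -0.0403 -0.1930 0.6592 | effort: 1.9498 -1.3280 -1.7103
step 9 | q: 0.2569 0.9881 0.3316 | w: 2.7554 0.7955 3.8466 | p_ee: -0.0386 -0.1915 0.6545 | effort: 1.6380 -1.3644 -1.7513
step 10 | q: 0.2839 0.9956 0.3698 | w: 2.6634 0.6956 3.7936 | p_ee: -0.0365 -0.1898 0.6497 | effort: 1.3791 -1.4222 -1.7957
step 11 | q: 0.3100 1.0021 0.4073 | w: 2.5571 0.6143 3.7152 | p_ee: -0.0342 -0.1879 0.6448 | effort: 1.1660 -1.4960 -1.8463
step 12 | q: 0.3350 1.0079 0.4440 | w: 2.4434 0.5468 3.6241 | p_ee: -0.0317 -0.1860 0.6400 | effort: 0.9915 -1.5810 -1.9040
step 13 | q: 0.3588 1.0130 0.4797 | w: 2.3266 0.4894 3.5280 | p_ee: -0.0289 -0.1840 0.6351 | effort: 0.8495 -1.6729 -1.9685
step 14 | q: 0.3815 1.0177 0.5145 | w: 2.2097 0.4394 3.4318 | p_ee: -0.0260 -0.1820 0.6302 | effort: 0.7344 -1.7686 -2.0390
step 15 | q: 0.4030 1.0218 0.5483 | w: 2.0944 0.3950 3.3379 | p_ee: -0.0230 -0.1800 0.6253 | effort: 0.6416 -1.8656 -2.1142
step 16 | q: 0.4234 1.0256 0.5812 | w: 1.9820 0.3547 3.2478 | p_ee: -0.0200 -0.1779 0.6205 | effort: 0.5670 -1.9621 -2.1927
step 17 | q: 0.4426 1.0289 0.6133 | w: 1.8731 0.3178 3.1617 | p_ee: -0.0168 -0.1759 0.6156 | effort: 0.5076 -2.0565 -2.2734
step 18 | q: 0.4608 1.0319 0.6445 | w: 1.7682 0.2836 3.0799 | p_ee: -0.0136 -0.1738 0.6107 | effort: 0.4606 -2.1478 -2.3551
step 19 | q: 0.4780 1.0346 0.6748 | w: 1.6676 0.2517 3.0020 | p_ee: -0.0104 -0.1718 0.6059 | effort: 0.4239 -2.2354 -2.4368
step 20 | q: 0.4942 1.0370 0.7045 | w: 1.5712 0.2217 2.9279 | p_ee: -0.0072 -0.1699 0.6011 | effort: 0.3955 -2.3188 -2.5178
step 21 | q: 0.5094 1.0390 0.7334 | w: 1.4792 0.1934 2.8570 | p_ee: -0.0040 -0.1680 0.5962 | effort: 0.3739 -2.3976 -2.5973
step 22 | q: 0.5238 1.0408 0.7616 | w: 1.3915 0.1666 2.7892 | p_ee: -0.0009 -0.1661 0.5914 | effort: 0.3580 -2.4716 -2.6748
step 23 | q: 0.5372 1.0424 0.7892 | w: 1.3080 0.1413 2.7240 | p_ee: 0.0023 -0.1643 0.5866 | effort: 0.3466 -2.5408 -2.7498
step 24 | q: 0.5499 1.0437 0.8161 | w: 1.2286 0.1172 2.6612 | p_ee: 0.0053 -0.1626 0.5819 | effort: 0.3389 -2.6052 -2.8221
step 25 | q: 0.5618 1.0447 0.8424 | w: 1.1532 0.0943 2.6005 | p_ee: 0.0083 -0.1609 0.5771 | effort: 0.3342 -2.6647 -2.8914
step 26 | q: 0.5730 1.0456 0.8681 | w: 1.0816 0.0725 2.5418 | p_ee: 0.0113 -0.1592 0.5724 | effort: 0.3319 -2.7196 -2.9575
step 27 | q: 0.5835 1.0462 0.8932 | w: 1.0137 0.0517 2.4846 | p_ee: 0.0141 -0.1576 0.5677 | effort: 0.3314 -2.7700 -3.0203
step 28 | q: 0.5933 1.0466 0.9177 | w: 0.9494 0.0322 2.4288 | p_ee: 0.0169 -0.1561 0.5631 | effort: 0.3323 -2.8162 -3.0796
step 29 | q: 0.6025 1.0468 0.9417 | w: 0.8883 0.0154 2.3727 | p_ee: 0.0196 -0.1546 0.5585 | effort: 0.3344 -2.8596 -3.1353
step 30 | q: 0.6110 1.0469 0.9652 | w: 0.8300 0.0034 2.3142 | p_ee: 0.0223 -0.1532 0.5539 | effort: 0.3374 -2.9024 -3.1868
step 31 | q: 0.6191 1.0469 0.9880 | w: 0.7745 -0.0043 2.2539 | p_ee: 0.0248 -0.1518 0.5494 | effort: 0.3411 -2.9445 -3.2346
step 32 | q: 0.6265 1.0468 1.0102 | w: 0.7220 -0.0101 2.1942 | p_ee: 0.0273 -0.1505 0.5449 | effort: 0.3452 -2.9846 -3.2792
step 33 | q: 0.6335 1.0467 1.0319 | w: 0.6724 -0.0155 2.1361 | p_ee: 0.0298 -0.1492 0.5406 | effort: 0.3495 -3.0216 -3.3212
step 34 | q: 0.6400 1.0465 1.0530 | w: 0.6257 -0.0212 2.0802 | p_ee: 0.0321 -0.1479 0.5362 | effort: 0.3540 -3.0553 -3.3605
step 35 | q: 0.6460 1.0463 1.0735 | w: 0.5818 -0.0274 2.0265 | p_ee: 0.0344 -0.1467 0.5320 | effort: 0.3585 -3.0856 -3.3972
step 36 | q: 0.6516 1.0460 1.0935 | w: 0.5405 -0.0343 1.9751 | p_ee: 0.0366 -0.1456 0.5278 | effort: 0.3630 -3.1123 -3.4314
step 37 | q: 0.6568 1.0456 1.1130 | w: 0.5016 -0.0419 1.9258 | p_ee: 0.0387 -0.1445 0.5236 | effort: 0.3673 -3.1356 -3.4632
step 38 | q: 0.6617 1.0451 1.1320 | w: 0.4652 -0.0503 1.8786 | p_ee: 0.0408 -0.1434 0.5196 | effort: 0.3714 -3.1555 -3.4925
step 39 | q: 0.6662 1.0446 1.1506 | w: 0.4309 -0.0593 1.8331 | p_ee: 0.0428 -0.1424 0.5156 | effort: 0.3754 -3.1724 -3.5194
step 40 | q: 0.6703 1.0440 1.1687 | w: 0.3988 -0.0686 1.7891 | p_ee: 0.0447 -0.1414 0.5117 | effort: 0.3791 -3.1863 -3.5440
step 41 | q: 0.6741 1.0432 1.1863 | w: 0.3686 -0.0783 1.7465 | p_ee: 0.0465 -0.1404 0.5078 | effort: 0.3825 -3.1976 -3.5663
step 42 | q: 0.6777 1.0424 1.2036 | w: 0.3402 -0.0881 1.7051 | p_ee: 0.0482 -0.1395 0.5040 | effort: 0.3857 -3.2066 -3.5863
step 43 | q: 0.6809 1.0415 1.2204 | w: 0.3137 -0.0979 1.6647 | p_ee: 0.0499 -0.1386 0.5003 | effort: 0.3885 -3.2133 -3.6042
step 44 | q: 0.6840 1.0404 1.2369 | w: 0.2888 -0.1076 1.6253 | p_ee: 0.0514 -0.1378 0.4967 | effort: 0.3911 -3.2181 -3.6202
step 45 | q: 0.6867 1.0393 1.2529 | w: 0.2655 -0.1173 1.5868 | p_ee: 0.0529 -0.1369 0.4931
any joint saturated: no


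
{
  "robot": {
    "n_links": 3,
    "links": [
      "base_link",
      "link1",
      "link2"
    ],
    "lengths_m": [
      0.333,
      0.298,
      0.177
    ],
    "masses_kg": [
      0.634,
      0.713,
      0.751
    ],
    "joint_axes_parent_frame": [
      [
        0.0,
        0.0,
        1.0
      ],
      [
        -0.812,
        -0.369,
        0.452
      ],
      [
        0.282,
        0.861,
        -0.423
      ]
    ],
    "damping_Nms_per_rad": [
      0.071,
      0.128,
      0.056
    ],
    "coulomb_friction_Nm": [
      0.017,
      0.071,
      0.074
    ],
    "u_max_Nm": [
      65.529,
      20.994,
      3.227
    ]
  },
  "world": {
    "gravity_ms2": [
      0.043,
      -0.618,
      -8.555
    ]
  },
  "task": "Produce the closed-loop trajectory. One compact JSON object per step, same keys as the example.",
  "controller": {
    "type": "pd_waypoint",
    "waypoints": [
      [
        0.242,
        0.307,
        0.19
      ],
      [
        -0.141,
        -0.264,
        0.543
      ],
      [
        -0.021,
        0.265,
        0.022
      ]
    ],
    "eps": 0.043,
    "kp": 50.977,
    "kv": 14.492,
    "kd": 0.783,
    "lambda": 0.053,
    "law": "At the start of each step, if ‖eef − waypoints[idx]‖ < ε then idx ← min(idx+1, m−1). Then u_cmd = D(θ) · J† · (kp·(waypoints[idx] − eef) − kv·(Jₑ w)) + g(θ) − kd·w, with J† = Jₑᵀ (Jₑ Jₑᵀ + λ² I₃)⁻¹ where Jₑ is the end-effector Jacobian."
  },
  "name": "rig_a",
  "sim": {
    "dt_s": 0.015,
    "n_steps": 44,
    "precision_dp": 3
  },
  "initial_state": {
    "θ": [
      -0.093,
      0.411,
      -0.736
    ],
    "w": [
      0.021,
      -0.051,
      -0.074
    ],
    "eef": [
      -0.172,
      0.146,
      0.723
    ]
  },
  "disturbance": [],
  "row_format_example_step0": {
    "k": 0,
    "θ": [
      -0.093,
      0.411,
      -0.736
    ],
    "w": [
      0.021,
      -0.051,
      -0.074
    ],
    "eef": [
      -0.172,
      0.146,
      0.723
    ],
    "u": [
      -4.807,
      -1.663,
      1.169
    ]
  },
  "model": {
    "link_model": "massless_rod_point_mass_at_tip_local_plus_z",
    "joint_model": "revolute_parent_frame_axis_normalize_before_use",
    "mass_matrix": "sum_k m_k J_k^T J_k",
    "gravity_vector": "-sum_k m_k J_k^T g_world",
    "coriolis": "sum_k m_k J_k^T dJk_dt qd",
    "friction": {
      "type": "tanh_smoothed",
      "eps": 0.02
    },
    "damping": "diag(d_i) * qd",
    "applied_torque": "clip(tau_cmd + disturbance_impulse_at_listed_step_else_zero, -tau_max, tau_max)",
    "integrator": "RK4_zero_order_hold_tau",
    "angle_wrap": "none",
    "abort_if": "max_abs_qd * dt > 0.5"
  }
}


{"k":1,"\u03b8":[-0.113,0.406,-0.758],"w":[-2.702,-0.606,-2.75],"eef":[-0.171,0.147,0.722],"u":[-1.796,-1.443,3.047]}
{"k":2,"\u03b8":[-0.146,0.401,-0.773],"w":[-1.744,-0.078,0.567],"eef":[-0.167,0.151,0.721],"u":[-2.038,-1.395,-0.069]}
{"k":3,"\u03b8":[-0.186,0.396,-0.785],"w":[-3.514,-0.499,-2.042],"eef":[-0.161,0.155,0.72],"u":[-0.323,-1.173,2.031]}
{"k":4,"\u03b8":[-0.23,0.393,-0.795],"w":[-2.321,0.014,0.617],"eef":[-0.155,0.161,0.72],"u":[-1.081,-1.168,-0.356]}
{"k":5,"\u03b8":[-0.274,0.391,-0.804],"w":[-3.601,-0.292,-1.659],"eef":[-0.148,0.167,0.719],"u":[0.063,-1.01,1.553]}
{"k":6,"\u03b8":[-0.32,0.39,-0.812],"w":[-2.493,0.165,0.446],"eef":[-0.142,0.173,0.719],"u":[-0.741,-1.041,-0.304]}
{"k":7,"\u03b8":[-0.365,0.391,-0.82],"w":[-3.458,-0.062,-1.441],"eef":[-0.135,0.179,0.718],"u":[0.089,-0.909,1.299]}
{"k":8,"\u03b8":[-0.409,0.393,-0.829],"w":[-2.537,0.318,0.199],"eef":[-0.128,0.185,0.716],"u":[-0.603,-0.937,-0.144]}
{"k":9,"\u03b8":[-0.453,0.396,-0.837],"w":[-3.237,0.172,-1.264],"eef":[-0.121,0.191,0.715],"u":[-0.004,-0.85,1.104]}
{"k":10,"\u03b8":[-0.496,0.401,-0.847],"w":[-2.526,0.483,-0.027],"eef":[-0.114,0.198,0.713],"u":[-0.539,-0.89,0.012]}
{"k":11,"\u03b8":[-0.538,0.408,-0.855],"w":[-3.009,0.408,-1.105],"eef":[-0.107,0.204,0.711],"u":[-0.118,-0.849,0.931]}
{"k":12,"\u03b8":[-0.579,0.416,-0.865],"w":[-2.509,0.65,-0.255],"eef":[-0.1,0.21,0.708],"u":[-0.485,-0.898,0.176]}
{"k":13,"\u03b8":[-0.619,0.425,-0.875],"w":[-2.807,0.635,-0.988],"eef":[-0.093,0.217,0.706],"u":[-0.215,-0.891,0.8]}
{"k":14,"\u03b8":[-0.658,0.436,-0.885],"w":[-2.478,0.821,-0.446],"eef":[-0.086,0.223,0.703],"u":[-0.444,-0.944,0.313]}
{"k":15,"\u03b8":[-0.697,0.449,-0.896],"w":[-2.634,0.849,-0.902],"eef":[-0.078,0.23,0.699],"u":[-0.285,-0.964,0.699]}
{"k":16,"\u03b8":[-0.735,0.463,-0.907],"w":[-2.429,0.994,-0.587],"eef":[-0.071,0.237,0.695],"u":[-0.411,-1.022,0.412]}
{"k":17,"\u03b8":[-0.772,0.478,-0.918],"w":[-2.49,1.051,-0.843],"eef":[-0.063,0.243,0.691],"u":[-0.324,-1.062,0.626]}
{"k":18,"\u03b8":[-0.808,0.495,-0.929],"w":[-2.364,1.166,-0.676],"eef":[-0.056,0.25,0.687],"u":[-0.382,-1.124,0.471]}
{"k":19,"\u03b8":[-0.844,0.513,-0.94],"w":[-2.37,1.238,-0.803],"eef":[-0.048,0.256,0.682],"u":[-0.334,-1.18,0.575]}
{"k":20,"\u03b8":[-0.879,0.532,-0.952],"w":[-2.288,1.336,-0.72],"eef":[-0.04,0.263,0.677],"u":[-0.35,-1.248,0.496]}
{"k":21,"\u03b8":[-0.913,0.553,-0.963],"w":[-2.265,1.412,-0.772],"eef":[-0.032,0.269,0.672],"u":[-0.319,-1.315,0.538]}
{"k":22,"\u03b8":[-0.946,0.574,-0.974],"w":[-2.205,1.497,-0.729],"eef":[-0.024,0.275,0.667],"u":[-0.312,-1.389,0.497]}
{"k":23,"\u03b8":[-0.979,0.597,-0.985],"w":[-2.169,1.572,-0.74],"eef":[-0.015,0.282,0.661],"u":[-0.285,-1.464,0.506]}
{"k":24,"\u03b8":[-1.011,0.622,-0.996],"w":[-2.119,1.647,-0.711],"eef":[-0.007,0.288,0.654],"u":[-0.265,-1.542,0.481]}
{"k":25,"\u03b8":[-1.043,0.647,-1.007],"w":[-2.078,1.716,-0.701],"eef":[0.002,0.293,0.648],"u":[-0.236,-1.623,0.473]}
{"k":26,"\u03b8":[-1.073,0.673,-1.017],"w":[-2.033,1.782,-0.675],"eef":[0.011,0.299,0.641],"u":[-0.207,-1.704,0.453]}
{"k":27,"\u03b8":[-1.104,0.7,-1.027],"w":[-1.99,1.843,-0.652],"eef":[0.019,0.304,0.634],"u":[-0.175,-1.787,0.438]}
{"k":28,"\u03b8":[-1.133,0.728,-1.037],"w":[-1.947,1.898,-0.624],"eef":[0.028,0.31,0.627],"u":[-0.142,-1.87,0.417]}
{"k":29,"\u03b8":[-1.162,0.757,-1.046],"w":[-1.905,1.949,-0.595],"eef":[0.037,0.315,0.62],"u":[-0.106,-1.952,0.397]}
{"k":30,"\u03b8":[-1.19,0.787,-1.054],"w":[-1.863,1.994,-0.564],"eef":[0.045,0.319,0.612],"u":[-0.07,-2.034,0.375]}
{"k":31,"\u03b8":[-1.218,0.817,-1.063],"w":[-1.822,2.034,-0.531],"eef":[0.054,0.324,0.604],"u":[-0.033,-2.114,0.353]}
{"k":32,"\u03b8":[-1.245,0.848,-1.07],"w":[-1.781,2.068,-0.497],"eef":[0.063,0.328,0.596],"u":[0.004,-2.193,0.329]}
{"k":33,"\u03b8":[-1.271,0.879,-1.078],"w":[-1.741,2.096,-0.462],"eef":[0.071,0.332,0.588],"u":[0.041,-2.269,0.305]}
{"k":34,"\u03b8":[-1.297,0.91,-1.084],"w":[-1.701,2.118,-0.427],"eef":[0.079,0.335,0.58],"u":[0.077,-2.342,0.28]}
{"k":35,"\u03b8":[-1.322,0.942,-1.091],"w":[-1.662,2.135,-0.391],"eef":[0.087,0.339,0.571],"u":[0.112,-2.411,0.254]}
{"k":36,"\u03b8":[-1.347,0.974,-1.096],"w":[-1.623,2.147,-0.355],"eef":[0.095,0.342,0.563],"u":[0.146,-2.477,0.229]}
{"k":37,"\u03b8":[-1.371,1.007,-1.101],"w":[-1.585,2.153,-0.32],"eef":[0.103,0.344,0.554],"u":[0.179,-2.54,0.203]}
{"k":38,"\u03b8":[-1.395,1.039,-1.106],"w":[-1.548,2.154,-0.285],"eef":[0.111,0.347,0.546],"u":[0.209,-2.597,0.177]}
{"k":39,"\u03b8":[-1.418,1.071,-1.11],"w":[-1.511,2.15,-0.251],"eef":[0.118,0.349,0.537],"u":[0.238,-2.651,0.151]}
{"k":40,"\u03b8":[-1.44,1.103,-1.113],"w":[-1.474,2.142,-0.218],"eef":[0.125,0.351,0.529],"u":[0.264,-2.7,0.125]}
{"k":41,"\u03b8":[-1.462,1.135,-1.117],"w":[-1.438,2.129,-0.186],"eef":[0.132,0.353,0.52],"u":[0.287,-2.745,0.099]}
{"k":42,"\u03b8":[-1.483,1.167,-1.119],"w":[-1.403,2.112,-0.155],"eef":[0.138,0.355,0.512],"u":[0.309,-2.785,0.074]}
{"k":43,"\u03b8":[-1.504,1.199,-1.121],"w":[-1.368,2.092,-0.125],"eef":[0.145,0.356,0.503],"u":[0.327,-2.821,0.049]}
{"k":44,"\u03b8":[-1.524,1.23,-1.123],"w":[-1.334,2.068,-0.097],"eef":[0.151,0.357,0.495]}


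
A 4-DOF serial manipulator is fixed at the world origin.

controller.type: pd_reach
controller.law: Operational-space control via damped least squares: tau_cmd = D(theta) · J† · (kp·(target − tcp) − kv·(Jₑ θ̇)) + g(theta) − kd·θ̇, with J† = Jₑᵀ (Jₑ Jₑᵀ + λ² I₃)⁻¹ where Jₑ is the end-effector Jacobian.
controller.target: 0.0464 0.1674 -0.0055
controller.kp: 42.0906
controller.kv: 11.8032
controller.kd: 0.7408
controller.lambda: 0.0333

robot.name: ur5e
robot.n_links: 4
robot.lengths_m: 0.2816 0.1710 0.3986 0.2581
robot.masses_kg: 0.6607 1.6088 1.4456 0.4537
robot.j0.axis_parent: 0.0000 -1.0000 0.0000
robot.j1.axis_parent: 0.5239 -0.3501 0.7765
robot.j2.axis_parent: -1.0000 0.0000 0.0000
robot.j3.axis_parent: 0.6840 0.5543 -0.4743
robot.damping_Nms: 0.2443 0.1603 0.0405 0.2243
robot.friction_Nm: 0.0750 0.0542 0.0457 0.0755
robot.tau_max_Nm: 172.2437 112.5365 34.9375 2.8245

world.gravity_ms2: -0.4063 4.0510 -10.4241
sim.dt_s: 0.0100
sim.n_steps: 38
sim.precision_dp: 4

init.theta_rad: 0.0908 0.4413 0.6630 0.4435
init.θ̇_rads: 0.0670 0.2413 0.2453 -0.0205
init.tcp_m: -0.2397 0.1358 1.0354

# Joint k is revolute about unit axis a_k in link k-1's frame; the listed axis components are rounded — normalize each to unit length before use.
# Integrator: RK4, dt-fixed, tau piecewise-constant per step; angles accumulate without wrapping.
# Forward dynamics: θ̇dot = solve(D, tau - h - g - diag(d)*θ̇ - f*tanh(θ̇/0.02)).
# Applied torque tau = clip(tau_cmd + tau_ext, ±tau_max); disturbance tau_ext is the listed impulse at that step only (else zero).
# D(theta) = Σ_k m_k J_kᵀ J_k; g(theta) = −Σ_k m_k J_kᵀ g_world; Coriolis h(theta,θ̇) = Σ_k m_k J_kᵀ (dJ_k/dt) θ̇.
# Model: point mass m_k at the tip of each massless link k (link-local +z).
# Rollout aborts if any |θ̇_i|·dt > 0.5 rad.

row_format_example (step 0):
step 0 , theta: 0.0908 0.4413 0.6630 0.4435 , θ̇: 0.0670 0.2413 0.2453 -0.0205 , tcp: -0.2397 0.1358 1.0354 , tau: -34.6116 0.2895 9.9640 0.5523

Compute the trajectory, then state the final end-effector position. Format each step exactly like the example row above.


step 1 , theta: 0.0858 0.4567 0.6806 0.4549 , θ̇: -1.0514 2.7929 3.2330 2.1904 , tcp: -0.2411 0.1362 1.0329 , tau: -32.6829 -1.1108 5.4796 -1.0305
step 2 , theta: 0.0714 0.4921 0.7217 0.4766 , θ̇: -1.8231 4.2371 4.9396 2.1333 , tcp: -0.2422 0.1379 1.0274 , tau: -35.9260 -1.2017 0.8237 -0.7165
step 3 , theta: 0.0501 0.5390 0.7767 0.4951 , θ̇: -2.4319 5.1105 6.0480 1.5469 , tcp: -0.2436 0.1413 1.0196 , tau: -40.2738 -0.7766 -3.3738 -0.0662
step 4 , theta: 0.0231 0.5930 0.8411 0.5071 , θ̇: -2.9551 5.6515 6.8080 0.8478 , tcp: -0.2451 0.1459 1.0097 , tau: -43.4188 -0.2545 -6.7239 0.5632
step 5 , theta: -0.0088 0.6512 0.9118 0.5122 , θ̇: -3.4163 5.9683 7.3222 0.1650 , tcp: -0.2462 0.1511 0.9980 , tau: -44.1962 0.1715 -9.0559 1.0789
step 6 , theta: -0.0449 0.7116 0.9867 0.5112 , θ̇: -3.8149 6.1197 7.6536 -0.3544 , tcp: -0.2464 0.1564 0.9847 , tau: -42.1250 0.4337 -10.3297 1.3757
step 7 , theta: -0.0847 0.7729 1.0641 0.5054 , θ̇: -4.1432 6.1346 7.8128 -0.7972 , tcp: -0.2454 0.1612 0.9698 , tau: -37.9576 0.6055 -10.8077 1.5627
step 8 , theta: -0.1274 0.8338 1.1423 0.4958 , θ̇: -4.4003 6.0501 7.8348 -1.1366 , tcp: -0.2429 0.1654 0.9537 , tau: -32.4576 0.7341 -10.7357 1.6416
step 9 , theta: -0.1724 0.8936 1.2203 0.4833 , θ̇: -4.5899 5.8990 7.7532 -1.3632 , tcp: -0.2388 0.1689 0.9366 , tau: -26.3577 0.8555 -10.3364 1.6238
step 10 , theta: -0.2189 0.9515 1.2970 0.4690 , θ̇: -4.7197 5.7081 7.5964 -1.4928 , tcp: -0.2331 0.1717 0.9188 , tau: -20.2537 0.9900 -9.7898 1.5371
step 11 , theta: -0.2665 1.0075 1.3719 0.4538 , θ̇: -4.7992 5.4982 7.3884 -1.5492 , tcp: -0.2259 0.1738 0.9004 , tau: -14.5376 1.1421 -9.2192 1.4106
step 12 , theta: -0.3146 1.0614 1.4446 0.4383 , θ̇: -4.8381 5.2837 7.1482 -1.5554 , tcp: -0.2174 0.1754 0.8818 , tau: -9.4185 1.3069 -8.6979 1.2678
step 13 , theta: -0.3630 1.1131 1.5147 0.4229 , θ̇: -4.8451 5.0742 6.8903 -1.5301 , tcp: -0.2076 0.1766 0.8629 , tau: -4.9729 1.4757 -8.2622 1.1252
step 14 , theta: -0.4114 1.1629 1.5823 0.4078 , θ̇: -4.8276 4.8754 6.6252 -1.4868 , tcp: -0.1969 0.1775 0.8441 , tau: -1.1952 1.6396 -7.9245 0.9929
step 15 , theta: -0.4594 1.2106 1.6472 0.3932 , θ̇: -4.7916 4.6902 6.3605 -1.4347 , tcp: -0.1855 0.1783 0.8254 , tau: 1.9647 1.7916 -7.6833 0.8762
step 16 , theta: -0.5071 1.2567 1.7095 0.3791 , θ̇: -4.7417 4.5201 6.1010 -1.3795 , tcp: -0.1734 0.1790 0.8068 , tau: 4.5759 1.9266 -7.5301 0.7769
step 17 , theta: -0.5542 1.3011 1.7692 0.3656 , θ̇: -4.6815 4.3654 5.8502 -1.3247 , tcp: -0.1609 0.1798 0.7884 , tau: 6.7123 2.0417 -7.4531 0.6951
step 18 , theta: -0.6007 1.3440 1.8265 0.3526 , θ̇: -4.6139 4.2256 5.6099 -1.2722 , tcp: -0.1482 0.1806 0.7703 , tau: 8.4446 2.1356 -7.4400 0.6296
step 19 , theta: -0.6464 1.3856 1.8814 0.3401 , θ̇: -4.5409 4.1002 5.3814 -1.2233 , tcp: -0.1354 0.1816 0.7524 , tau: 9.8365 2.2083 -7.4794 0.5790
step 20 , theta: -0.6914 1.4260 1.9341 0.3281 , θ̇: -4.4643 3.9883 5.1649 -1.1783 , tcp: -0.1225 0.1828 0.7348 , tau: 10.9438 2.2605 -7.5607 0.5414
step 21 , theta: -0.7357 1.4654 1.9847 0.3165 , θ̇: -4.3853 3.8892 4.9605 -1.1376 , tcp: -0.1097 0.1841 0.7174 , tau: 11.8140 2.2938 -7.6749 0.5150
step 22 , theta: -0.7791 1.5038 2.0334 0.3053 , θ̇: -4.3051 3.8018 4.7680 -1.1013 , tcp: -0.0970 0.1857 0.7004 , tau: 12.4873 2.3100 -7.8144 0.4984
step 23 , theta: -0.8218 1.5414 2.0801 0.2945 , θ̇: -4.2243 3.7254 4.5866 -1.0693 , tcp: -0.0845 0.1875 0.6837 , tau: 12.9972 2.3111 -7.9730 0.4900
step 24 , theta: -0.8636 1.5784 2.1251 0.2839 , θ̇: -4.1437 3.6591 4.4158 -1.0417 , tcp: -0.0723 0.1894 0.6673 , tau: 13.3715 2.2996 -8.1456 0.4887
step 25 , theta: -0.9046 1.6146 2.1684 0.2736 , θ̇: -4.0639 3.6022 4.2548 -1.0186 , tcp: -0.0603 0.1916 0.6512 , tau: 13.6332 2.2776 -8.3281 0.4933
step 26 , theta: -0.9449 1.6504 2.2102 0.2635 , θ̇: -3.9853 3.5537 4.1027 -0.9999 , tcp: -0.0486 0.1940 0.6355 , tau: 13.8015 2.2475 -8.5174 0.5029
step 27 , theta: -0.9843 1.6857 2.2505 0.2536 , θ̇: -3.9084 3.5127 3.9585 -0.9857 , tcp: -0.0372 0.1966 0.6200 , tau: 13.8918 2.2117 -8.7112 0.5169
step 28 , theta: -1.0230 1.7207 2.2894 0.2438 , θ̇: -3.8336 3.4784 3.8213 -0.9763 , tcp: -0.0261 0.1994 0.6049 , tau: 13.9173 2.1727 -8.9080 0.5344
step 29 , theta: -1.0610 1.7553 2.3269 0.2340 , θ̇: -3.7613 3.4496 3.6900 -0.9717 , tcp: -0.0153 0.2023 0.5901 , tau: 13.8884 2.1328 -9.1070 0.5551
step 30 , theta: -1.0983 1.7897 2.3632 0.2243 , θ̇: -3.6919 3.4250 3.5635 -0.9723 , tcp: -0.0047 0.2054 0.5756 , tau: 13.8143 2.0947 -9.3080 0.5784
step 31 , theta: -1.1349 1.8238 2.3982 0.2145 , θ̇: -3.6259 3.4031 3.4403 -0.9783 , tcp: 0.0056 0.2087 0.5615 , tau: 13.7025 2.0609 -9.5114 0.6039
step 32 , theta: -1.1708 1.8577 2.4320 0.2047 , θ̇: -3.5638 3.3819 3.3192 -0.9900 , tcp: 0.0157 0.2120 0.5476 , tau: 13.5599 2.0343 -9.7185 0.6313
step 33 , theta: -1.2062 1.8914 2.4646 0.1947 , θ̇: -3.5063 3.3593 3.1986 -1.0079 , tcp: 0.0256 0.2156 0.5342 , tau: 13.3929 2.0178 -9.9310 0.6602
step 34 , theta: -1.2410 1.9248 2.4959 0.1845 , θ̇: -3.4540 3.3324 3.0764 -1.0323 , tcp: 0.0353 0.2192 0.5210 , tau: 13.2078 2.0145 -10.1511 0.6902
step 35 , theta: -1.2753 1.9580 2.5260 0.1740 , θ̇: -3.4079 3.2980 2.9508 -1.0635 , tcp: 0.0448 0.2229 0.5083 , tau: 13.0117 2.0276 -10.3818 0.7209
step 36 , theta: -1.3091 1.9907 2.5549 0.1631 , θ̇: -3.3688 3.2523 2.8194 -1.1017 , tcp: 0.0543 0.2267 0.4958 , tau: 12.8129 2.0603 -10.6259 0.7517
step 37 , theta: -1.3427 2.0230 2.5824 0.1519 , θ̇: -3.3377 3.1909 2.6796 -1.1468 , tcp: 0.0638 0.2305 0.4838 , tau: 12.6215 2.1150 -10.8859 0.7817
step 38 , theta: -1.3759 2.0545 2.6084 0.1402 , θ̇: -3.3157 3.1097 2.5290 -1.1984 , tcp: 0.0732 0.2344 0.4721
final tcp position (m): 0.0732 0.2344 0.4721


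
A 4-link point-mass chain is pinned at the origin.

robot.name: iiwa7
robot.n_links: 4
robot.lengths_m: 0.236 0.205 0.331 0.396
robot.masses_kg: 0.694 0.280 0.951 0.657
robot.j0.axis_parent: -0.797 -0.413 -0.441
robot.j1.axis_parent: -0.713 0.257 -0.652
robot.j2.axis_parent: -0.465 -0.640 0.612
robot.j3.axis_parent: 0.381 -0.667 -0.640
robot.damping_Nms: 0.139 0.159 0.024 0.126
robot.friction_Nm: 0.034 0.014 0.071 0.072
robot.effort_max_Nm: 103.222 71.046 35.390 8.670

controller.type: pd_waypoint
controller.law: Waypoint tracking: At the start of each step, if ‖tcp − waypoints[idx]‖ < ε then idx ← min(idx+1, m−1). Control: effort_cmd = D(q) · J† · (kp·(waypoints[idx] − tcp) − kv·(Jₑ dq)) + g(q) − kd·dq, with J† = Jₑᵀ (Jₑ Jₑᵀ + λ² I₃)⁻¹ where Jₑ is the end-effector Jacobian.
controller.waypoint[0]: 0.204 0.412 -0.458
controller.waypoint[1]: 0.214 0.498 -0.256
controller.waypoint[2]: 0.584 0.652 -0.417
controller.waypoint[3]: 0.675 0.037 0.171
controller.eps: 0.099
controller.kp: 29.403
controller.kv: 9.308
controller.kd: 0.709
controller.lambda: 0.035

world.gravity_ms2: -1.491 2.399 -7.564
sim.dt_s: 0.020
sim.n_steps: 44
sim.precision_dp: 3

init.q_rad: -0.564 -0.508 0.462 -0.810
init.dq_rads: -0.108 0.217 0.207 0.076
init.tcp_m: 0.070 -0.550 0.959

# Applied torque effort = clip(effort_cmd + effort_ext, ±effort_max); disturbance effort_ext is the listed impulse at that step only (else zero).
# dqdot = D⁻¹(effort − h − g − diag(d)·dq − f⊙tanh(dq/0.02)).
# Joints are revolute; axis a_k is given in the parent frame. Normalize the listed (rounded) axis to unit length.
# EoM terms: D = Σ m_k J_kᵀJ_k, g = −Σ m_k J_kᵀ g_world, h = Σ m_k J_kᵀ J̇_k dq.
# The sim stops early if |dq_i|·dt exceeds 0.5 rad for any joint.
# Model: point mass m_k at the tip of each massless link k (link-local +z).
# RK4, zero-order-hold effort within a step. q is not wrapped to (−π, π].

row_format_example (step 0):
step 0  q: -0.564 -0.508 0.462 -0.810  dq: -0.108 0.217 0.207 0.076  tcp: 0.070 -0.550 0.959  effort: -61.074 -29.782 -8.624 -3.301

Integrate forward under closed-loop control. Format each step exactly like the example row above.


step 1  q: -0.589 -0.504 0.480 -0.882  dq: -2.339 0.202 1.555 -7.036  tcp: 0.070 -0.544 0.951  effort: -44.269 -21.036 -8.250 2.078
step 2  q: -0.655 -0.485 0.526 -1.030  dq: -4.270 1.658 2.889 -7.740  tcp: 0.073 -0.535 0.930  effort: -27.037 -11.657 -8.011 1.798
step 3  q: -0.744 -0.453 0.579 -1.189  dq: -4.621 1.540 2.364 -8.232  tcp: 0.078 -0.530 0.897  effort: -13.591 -3.410 -6.122 1.575
step 4  q: -0.842 -0.416 0.626 -1.346  dq: -5.077 2.058 2.366 -7.432  tcp: 0.088 -0.529 0.858  effort: -4.214 1.912 -5.120 0.666
step 5  q: -0.942 -0.376 0.667 -1.492  dq: -5.012 1.974 1.754 -7.213  tcp: 0.101 -0.529 0.814  effort: 2.051 5.730 -3.885 0.497
step 6  q: -1.044 -0.332 0.702 -1.627  dq: -5.177 2.371 1.711 -6.408  tcp: 0.116 -0.530 0.768  effort: 6.229 7.973 -3.415 0.072
step 7  q: -1.147 -0.285 0.731 -1.753  dq: -5.028 2.345 1.181 -6.265  tcp: 0.132 -0.531 0.722  effort: 8.920 9.650 -2.737 0.292
step 8  q: -1.249 -0.233 0.756 -1.870  dq: -5.161 2.787 1.273 -5.486  tcp: 0.150 -0.531 0.675  effort: 10.674 10.490 -2.707 0.094
step 9  q: -1.350 -0.177 0.777 -1.980  dq: -4.980 2.775 0.735 -5.550  tcp: 0.168 -0.529 0.630  effort: 11.737 11.322 -2.301 0.588
step 10  q: -1.452 -0.116 0.795 -2.081  dq: -5.166 3.307 1.018 -4.656  tcp: 0.185 -0.525 0.585  effort: 12.340 11.533 -2.574 0.352
step 11  q: -1.553 -0.050 0.809 -2.178  dq: -4.950 3.267 0.362 -5.018  tcp: 0.203 -0.520 0.542  effort: 12.661 12.129 -2.233 1.084
step 12  q: -1.655 0.022 0.822 -2.265  dq: -5.224 3.880 0.852 -3.892  tcp: 0.221 -0.513 0.501  effort: 12.628 11.984 -2.684 0.641
step 13  q: -1.757 0.099 0.831 -2.350  dq: -4.996 3.822 0.053 -4.557  tcp: 0.239 -0.504 0.461  effort: 12.607 12.583 -2.309 1.565
step 14  q: -1.861 0.182 0.839 -2.427  dq: -5.329 4.423 0.618 -3.295  tcp: 0.257 -0.494 0.423  effort: 12.139 12.169 -2.733 0.949
step 15  q: -1.966 0.270 0.843 -2.500  dq: -5.186 4.435 -0.125 -3.955  tcp: 0.275 -0.481 0.387  effort: 11.892 12.678 -2.371 1.805
step 16  q: -2.073 0.364 0.845 -2.567  dq: -5.494 4.877 0.218 -2.953  tcp: 0.293 -0.467 0.353  effort: 11.176 12.144 -2.524 1.312
step 17  q: -2.183 0.462 0.845 -2.629  dq: -5.533 4.979 -0.245 -3.202  tcp: 0.311 -0.450 0.320  effort: 10.683 12.281 -2.215 1.772
step 18  q: -2.297 0.565 0.841 -2.686  dq: -5.800 5.203 -0.233 -2.649  tcp: 0.329 -0.432 0.290  effort: 9.945 11.786 -2.052 1.557
step 19  q: -2.415 0.669 0.834 -2.738  dq: -5.994 5.261 -0.522 -2.561  tcp: 0.347 -0.412 0.261  effort: 9.341 11.577 -1.696 1.679
step 20  q: -2.538 0.775 0.822 -2.785  dq: -6.276 5.270 -0.709 -2.257  tcp: 0.365 -0.390 0.233  effort: 8.733 11.191 -1.326 1.599
step 21  q: -2.666 0.880 0.806 -2.828  dq: -6.577 5.167 -0.950 -2.019  tcp: 0.382 -0.366 0.206  effort: 8.226 10.917 -0.913 1.551
step 22  q: -2.801 0.981 0.785 -2.865  dq: -6.909 4.962 -1.185 -1.755  tcp: 0.400 -0.340 0.181  effort: 7.807 10.738 -0.505 1.469
step 23  q: -2.943 1.078 0.759 -2.897  dq: -7.251 4.653 -1.416 -1.499  tcp: 0.417 -0.313 0.156  effort: 7.467 10.728 -0.132 1.387
step 24  q: -3.092 1.167 0.729 -2.924  dq: -7.579 4.251 -1.626 -1.256  tcp: 0.433 -0.284 0.132  effort: 7.170 10.903 0.176 1.317
step 25  q: -3.246 1.247 0.695 -2.947  dq: -7.859 3.775 -1.800 -1.046  tcp: 0.449 -0.254 0.108  effort: 6.874 11.249 0.398 1.277
step 26  q: -3.406 1.318 0.657 -2.966  dq: -8.053 3.254 -1.921 -0.886  tcp: 0.463 -0.224 0.085  effort: 6.545 11.703 0.526 1.283
step 27  q: -3.568 1.378 0.618 -2.983  dq: -8.130 2.720 -1.976 -0.789  tcp: 0.477 -0.192 0.061  effort: 6.172 12.164 0.565 1.342
step 28  q: -3.730 1.427 0.579 -2.998  dq: -8.069 2.205 -1.955 -0.757  tcp: 0.490 -0.159 0.038  effort: 5.770 12.514 0.530 1.453
step 29  q: -3.890 1.466 0.541 -3.012  dq: -7.866 1.733 -1.855 -0.780  tcp: 0.501 -0.125 0.014  effort: 5.374 12.644 0.443 1.602
step 30  q: -4.045 1.497 0.506 -3.028  dq: -7.528 1.319 -1.679 -0.838  tcp: 0.509 -0.091 -0.009  effort: 5.017 12.496 0.319 1.771
step 31  q: -4.191 1.519 0.475 -3.045  dq: -7.070 0.967 -1.438 -0.914  tcp: 0.515 -0.056 -0.032  effort: 4.714 12.067 0.161 1.941
step 32  q: -4.327 1.536 0.449 -3.064  dq: -6.511 0.675 -1.147 -0.991  tcp: 0.518 -0.021 -0.053  effort: 4.453 11.407 -0.035 2.095
step 33  q: -4.451 1.547 0.429 -3.084  dq: -5.875 0.434 -0.827 -1.057  tcp: 0.518 0.014 -0.074  effort: 4.204 10.596 -0.277 2.221
step 34  q: -4.562 1.553 0.416 -3.105  dq: -5.188 0.238 -0.496 -1.104  tcp: 0.515 0.048 -0.093  effort: 3.933 9.714 -0.568 2.310
step 35  q: -4.659 1.556 0.409 -3.127  dq: -4.482 0.076 -0.171 -1.127  tcp: 0.509 0.080 -0.111  effort: 3.615 8.829 -0.903 2.357
step 36  q: -4.741 1.556 0.409 -3.149  dq: -3.780 -0.056 0.125 -1.140  tcp: 0.500 0.110 -0.127  effort: 3.235 7.998 -1.259 2.373
step 37  q: -4.810 1.554 0.414 -3.172  dq: -3.106 -0.168 0.377 -1.142  tcp: 0.490 0.138 -0.142  effort: 2.801 7.253 -1.601 2.358
step 38  q: -4.866 1.549 0.424 -3.194  dq: -2.495 -0.268 0.605 -1.088  tcp: 0.478 0.164 -0.156  effort: 2.344 6.573 -1.946 2.283
step 39  q: -4.911 1.543 0.438 -3.215  dq: -1.941 -0.360 0.791 -1.026  tcp: 0.466 0.187 -0.169  effort: 1.866 5.996 -2.274 2.193
step 40  q: -4.944 1.535 0.455 -3.235  dq: -1.452 -0.445 0.938 -0.956  tcp: 0.453 0.207 -0.181  effort: 1.390 5.515 -2.573 2.091
step 41  q: -4.969 1.525 0.475 -3.253  dq: -1.027 -0.525 1.046 -0.882  tcp: 0.439 0.225 -0.192  effort: 0.930 5.125 -2.835 1.985
step 42  q: -4.986 1.514 0.497 -3.270  dq: -0.665 -0.601 1.118 -0.809  tcp: 0.425 0.241 -0.203  effort: 0.496 4.817 -3.057 1.881
step 43  q: -4.996 1.501 0.520 -3.286  dq: -0.360 -0.672 1.159 -0.739  tcp: 0.412 0.256 -0.213  effort: 0.096 4.581 -3.237 1.783
step 44  q: -5.001 1.487 0.543 -3.300  dq: -0.109 -0.739 1.173 -0.673  tcp: 0.399 0.268 -0.224


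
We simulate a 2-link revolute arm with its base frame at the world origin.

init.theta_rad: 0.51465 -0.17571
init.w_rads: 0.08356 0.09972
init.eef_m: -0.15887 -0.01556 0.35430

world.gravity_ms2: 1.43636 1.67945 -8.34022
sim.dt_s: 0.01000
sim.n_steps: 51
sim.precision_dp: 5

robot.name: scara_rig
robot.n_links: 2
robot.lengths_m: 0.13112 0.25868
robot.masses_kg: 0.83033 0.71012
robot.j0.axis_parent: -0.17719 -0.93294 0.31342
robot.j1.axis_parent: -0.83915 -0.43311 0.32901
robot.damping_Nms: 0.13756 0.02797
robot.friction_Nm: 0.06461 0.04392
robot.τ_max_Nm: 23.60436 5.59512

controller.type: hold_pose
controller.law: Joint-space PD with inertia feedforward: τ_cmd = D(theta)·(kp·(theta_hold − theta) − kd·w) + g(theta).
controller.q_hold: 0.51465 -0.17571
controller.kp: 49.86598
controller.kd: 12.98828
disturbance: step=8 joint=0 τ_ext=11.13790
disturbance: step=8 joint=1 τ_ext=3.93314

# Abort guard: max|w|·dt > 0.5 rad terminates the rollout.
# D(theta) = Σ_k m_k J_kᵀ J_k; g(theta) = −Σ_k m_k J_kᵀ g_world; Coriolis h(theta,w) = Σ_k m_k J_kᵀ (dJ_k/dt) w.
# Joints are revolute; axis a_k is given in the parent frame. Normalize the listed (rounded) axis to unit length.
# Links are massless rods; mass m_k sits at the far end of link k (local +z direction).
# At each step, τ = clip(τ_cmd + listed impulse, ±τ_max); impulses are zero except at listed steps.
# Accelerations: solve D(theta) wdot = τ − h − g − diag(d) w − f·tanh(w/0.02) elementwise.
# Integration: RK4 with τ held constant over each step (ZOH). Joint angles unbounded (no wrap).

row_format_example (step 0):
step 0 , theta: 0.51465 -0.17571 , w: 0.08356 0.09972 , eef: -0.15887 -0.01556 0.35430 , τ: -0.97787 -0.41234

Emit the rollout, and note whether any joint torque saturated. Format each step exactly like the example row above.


step 1 , theta: 0.51541 -0.17481 , w: 0.06784 0.08027 , eef: -0.15924 -0.01537 0.35416 , τ: -0.95582 -0.39942
step 2 , theta: 0.51602 -0.17410 , w: 0.05405 0.06276 , eef: -0.15953 -0.01522 0.35405 , τ: -0.93562 -0.38741
step 3 , theta: 0.51650 -0.17355 , w: 0.04202 0.04706 , eef: -0.15976 -0.01510 0.35396 , τ: -0.91719 -0.37631
step 4 , theta: 0.51686 -0.17315 , w: 0.03164 0.03321 , eef: -0.15993 -0.01502 0.35389 , τ: -0.90058 -0.36617
step 5 , theta: 0.51714 -0.17287 , w: 0.02277 0.02163 , eef: -0.16006 -0.01496 0.35384 , τ: -0.88600 -0.35729
step 6 , theta: 0.51733 -0.17270 , w: 0.01530 0.01302 , eef: -0.16014 -0.01492 0.35380 , τ: -0.87380 -0.35012
step 7 , theta: 0.51745 -0.17260 , w: 0.00934 0.00731 , eef: -0.16019 -0.01490 0.35378 , τ: -0.86428 -0.34483
step 8 , theta: 0.51752 -0.17255 , w: 0.00496 0.00361 , eef: -0.16023 -0.01489 0.35377 , τ: 10.28057 3.59205
step 9 , theta: 0.52288 -0.17248 , w: 1.06235 0.01496 , eef: -0.16198 -0.01481 0.35297 , τ: -2.32514 -0.86394
step 10 , theta: 0.53266 -0.17224 , w: 0.89540 0.03051 , eef: -0.16518 -0.01465 0.35150 , τ: -2.18383 -0.82043
step 11 , theta: 0.54088 -0.17190 , w: 0.74947 0.03728 , eef: -0.16788 -0.01450 0.35023 , τ: -2.05489 -0.77826
step 12 , theta: 0.54773 -0.17151 , w: 0.62154 0.03879 , eef: -0.17013 -0.01436 0.34915 , τ: -1.93721 -0.73821
step 13 , theta: 0.55338 -0.17113 , w: 0.50939 0.03677 , eef: -0.17200 -0.01424 0.34825 , τ: -1.82982 -0.70046
step 14 , theta: 0.55798 -0.17079 , w: 0.41110 0.03250 , eef: -0.17352 -0.01414 0.34750 , τ: -1.73180 -0.66509
step 15 , theta: 0.56166 -0.17049 , w: 0.32496 0.02707 , eef: -0.17473 -0.01405 0.34690 , τ: -1.64234 -0.63218
step 16 , theta: 0.56453 -0.17025 , w: 0.24942 0.02146 , eef: -0.17568 -0.01399 0.34643 , τ: -1.56069 -0.60182
step 17 , theta: 0.56669 -0.17006 , w: 0.18310 0.01652 , eef: -0.17639 -0.01393 0.34607 , τ: -1.48617 -0.57410
step 18 , theta: 0.56823 -0.16991 , w: 0.12488 0.01269 , eef: -0.17690 -0.01390 0.34581 , τ: -1.41818 -0.54900
step 19 , theta: 0.56922 -0.16980 , w: 0.07388 0.00994 , eef: -0.17723 -0.01387 0.34564 , τ: -1.35616 -0.52633
step 20 , theta: 0.56974 -0.16971 , w: 0.02962 0.00784 , eef: -0.17741 -0.01385 0.34556 , τ: -1.29979 -0.50585
step 21 , theta: 0.56986 -0.16965 , w: -0.00440 0.00311 , eef: -0.17746 -0.01384 0.34553 , τ: -1.25283 -0.48761
step 22 , theta: 0.56970 -0.16966 , w: -0.02579 -0.00471 , eef: -0.17741 -0.01384 0.34556 , τ: -1.21913 -0.47269
step 23 , theta: 0.56936 -0.16973 , w: -0.04280 -0.00961 , eef: -0.17729 -0.01385 0.34562 , τ: -1.19109 -0.46072
step 24 , theta: 0.56886 -0.16984 , w: -0.05746 -0.01224 , eef: -0.17711 -0.01388 0.34571 , τ: -1.16598 -0.45056
step 25 , theta: 0.56822 -0.16997 , w: -0.07001 -0.01369 , eef: -0.17689 -0.01391 0.34582 , τ: -1.14318 -0.44161
step 26 , theta: 0.56747 -0.17011 , w: -0.08059 -0.01453 , eef: -0.17663 -0.01394 0.34594 , τ: -1.12241 -0.43359
step 27 , theta: 0.56662 -0.17026 , w: -0.08935 -0.01503 , eef: -0.17634 -0.01398 0.34609 , τ: -1.10350 -0.42633
step 28 , theta: 0.56569 -0.17041 , w: -0.09647 -0.01534 , eef: -0.17603 -0.01401 0.34625 , τ: -1.08626 -0.41973
step 29 , theta: 0.56470 -0.17056 , w: -0.10214 -0.01552 , eef: -0.17569 -0.01405 0.34641 , τ: -1.07055 -0.41371
step 30 , theta: 0.56366 -0.17072 , w: -0.10650 -0.01561 , eef: -0.17534 -0.01409 0.34659 , τ: -1.05625 -0.40822
step 31 , theta: 0.56257 -0.17088 , w: -0.10973 -0.01564 , eef: -0.17497 -0.01412 0.34677 , τ: -1.04322 -0.40320
step 32 , theta: 0.56147 -0.17103 , w: -0.11195 -0.01563 , eef: -0.17460 -0.01416 0.34695 , τ: -1.03135 -0.39861
step 33 , theta: 0.56034 -0.17119 , w: -0.11329 -0.01558 , eef: -0.17421 -0.01420 0.34714 , τ: -1.02055 -0.39441
step 34 , theta: 0.55920 -0.17134 , w: -0.11387 -0.01550 , eef: -0.17383 -0.01424 0.34733 , τ: -1.01072 -0.39056
step 35 , theta: 0.55807 -0.17150 , w: -0.11379 -0.01540 , eef: -0.17345 -0.01428 0.34752 , τ: -1.00176 -0.38704
step 36 , theta: 0.55693 -0.17165 , w: -0.11314 -0.01528 , eef: -0.17306 -0.01432 0.34771 , τ: -0.99361 -0.38382
step 37 , theta: 0.55581 -0.17180 , w: -0.11200 -0.01514 , eef: -0.17268 -0.01436 0.34789 , τ: -0.98620 -0.38086
step 38 , theta: 0.55469 -0.17195 , w: -0.11045 -0.01499 , eef: -0.17231 -0.01439 0.34807 , τ: -0.97945 -0.37815
step 39 , theta: 0.55360 -0.17210 , w: -0.10856 -0.01483 , eef: -0.17194 -0.01443 0.34825 , τ: -0.97332 -0.37566
step 40 , theta: 0.55252 -0.17225 , w: -0.10637 -0.01466 , eef: -0.17157 -0.01447 0.34843 , τ: -0.96774 -0.37338
step 41 , theta: 0.55147 -0.17240 , w: -0.10394 -0.01448 , eef: -0.17121 -0.01451 0.34860 , τ: -0.96266 -0.37128
step 42 , theta: 0.55045 -0.17254 , w: -0.10131 -0.01430 , eef: -0.17087 -0.01455 0.34877 , τ: -0.95804 -0.36935
step 43 , theta: 0.54945 -0.17268 , w: -0.09853 -0.01412 , eef: -0.17053 -0.01458 0.34893 , τ: -0.95385 -0.36758
step 44 , theta: 0.54848 -0.17282 , w: -0.09563 -0.01393 , eef: -0.17020 -0.01462 0.34909 , τ: -0.95004 -0.36595
step 45 , theta: 0.54754 -0.17296 , w: -0.09264 -0.01375 , eef: -0.16988 -0.01465 0.34924 , τ: -0.94657 -0.36444
step 46 , theta: 0.54663 -0.17310 , w: -0.08960 -0.01356 , eef: -0.16956 -0.01469 0.34939 , τ: -0.94343 -0.36306
step 47 , theta: 0.54575 -0.17323 , w: -0.08651 -0.01338 , eef: -0.16926 -0.01472 0.34953 , τ: -0.94057 -0.36178
step 48 , theta: 0.54490 -0.17336 , w: -0.08341 -0.01319 , eef: -0.16897 -0.01476 0.34967 , τ: -0.93797 -0.36059
step 49 , theta: 0.54408 -0.17350 , w: -0.08031 -0.01301 , eef: -0.16869 -0.01479 0.34980 , τ: -0.93562 -0.35950
step 50 , theta: 0.54329 -0.17362 , w: -0.07723 -0.01283 , eef: -0.16842 -0.01482 0.34993 , τ: -0.93347 -0.35848
step 51 , theta: 0.54253 -0.17375 , w: -0.07417 -0.01265 , eef: -0.16816 -0.01486 0.35005
any joint saturated: no


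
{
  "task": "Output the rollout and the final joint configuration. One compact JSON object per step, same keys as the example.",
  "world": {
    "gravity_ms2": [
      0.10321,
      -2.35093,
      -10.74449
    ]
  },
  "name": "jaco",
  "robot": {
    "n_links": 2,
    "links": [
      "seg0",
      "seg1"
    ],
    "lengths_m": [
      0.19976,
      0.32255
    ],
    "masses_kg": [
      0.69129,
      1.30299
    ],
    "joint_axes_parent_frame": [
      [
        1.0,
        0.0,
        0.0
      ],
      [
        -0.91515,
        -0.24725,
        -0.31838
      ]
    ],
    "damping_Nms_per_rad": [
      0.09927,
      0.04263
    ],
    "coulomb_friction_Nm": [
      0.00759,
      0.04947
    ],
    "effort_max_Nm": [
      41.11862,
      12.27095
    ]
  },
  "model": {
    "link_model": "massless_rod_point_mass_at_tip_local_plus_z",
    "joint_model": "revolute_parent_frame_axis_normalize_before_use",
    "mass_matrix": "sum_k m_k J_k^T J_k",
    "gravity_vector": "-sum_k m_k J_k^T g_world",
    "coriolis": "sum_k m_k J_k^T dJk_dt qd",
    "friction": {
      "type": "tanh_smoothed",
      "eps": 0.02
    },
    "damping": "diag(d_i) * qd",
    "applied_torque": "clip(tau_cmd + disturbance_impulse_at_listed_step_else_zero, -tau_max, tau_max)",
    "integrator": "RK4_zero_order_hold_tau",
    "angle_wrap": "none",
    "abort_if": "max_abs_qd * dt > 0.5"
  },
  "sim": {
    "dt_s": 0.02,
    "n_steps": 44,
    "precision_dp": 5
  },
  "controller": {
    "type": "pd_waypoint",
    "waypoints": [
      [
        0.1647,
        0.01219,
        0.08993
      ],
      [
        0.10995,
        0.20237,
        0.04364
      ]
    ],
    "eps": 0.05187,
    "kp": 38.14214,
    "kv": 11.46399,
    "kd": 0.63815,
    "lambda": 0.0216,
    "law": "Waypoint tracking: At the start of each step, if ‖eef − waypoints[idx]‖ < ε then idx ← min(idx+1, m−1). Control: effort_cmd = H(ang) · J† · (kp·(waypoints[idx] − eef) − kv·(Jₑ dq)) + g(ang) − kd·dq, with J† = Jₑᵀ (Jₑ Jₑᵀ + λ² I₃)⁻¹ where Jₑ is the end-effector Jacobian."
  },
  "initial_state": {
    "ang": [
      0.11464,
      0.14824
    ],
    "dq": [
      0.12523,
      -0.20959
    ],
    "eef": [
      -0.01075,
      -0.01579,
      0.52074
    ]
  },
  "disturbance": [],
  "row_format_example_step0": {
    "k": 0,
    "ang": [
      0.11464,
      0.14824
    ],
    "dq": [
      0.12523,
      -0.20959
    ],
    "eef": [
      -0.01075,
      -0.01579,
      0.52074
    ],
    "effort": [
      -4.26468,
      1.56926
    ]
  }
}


{"k":1,"ang":[0.11453,0.14106],"dq":[-0.13204,-0.50278],"eef":[-0.01028,-0.01788,0.5208],"effort":[-3.75009,1.57936]}
{"k":2,"ang":[0.11173,0.13206],"dq":[-0.15103,-0.40216],"eef":[-0.00968,-0.01911,0.5209],"effort":[-3.49412,1.33188]}
{"k":3,"ang":[0.10775,0.12331],"dq":[-0.24746,-0.47428],"eef":[-0.0091,-0.01965,0.52102],"effort":[-3.23614,1.2482]}
{"k":4,"ang":[0.1023,0.1137],"dq":[-0.29991,-0.48956],"eef":[-0.00844,-0.01967,0.52115],"effort":[-3.05557,1.14467]}
{"k":5,"ang":[0.09572,0.10348],"dq":[-0.35948,-0.53576],"eef":[-0.00774,-0.01928,0.5213],"effort":[-2.90264,1.08234]}
{"k":6,"ang":[0.08805,0.09238],"dq":[-0.40981,-0.57862],"eef":[-0.00696,-0.01859,0.52146],"effort":[-2.7817,1.03029]}
{"k":7,"ang":[0.07938,0.08034],"dq":[-0.45916,-0.62998],"eef":[-0.0061,-0.01765,0.52162],"effort":[-2.68001,0.99414]}
{"k":8,"ang":[0.06976,0.06724],"dq":[-0.50612,-0.68486],"eef":[-0.00515,-0.01652,0.52177],"effort":[-2.59359,0.96744]}
{"k":9,"ang":[0.0592,0.05299],"dq":[-0.55225,-0.74429],"eef":[-0.00409,-0.01524,0.52192],"effort":[-2.51722,0.94914]}
{"k":10,"ang":[0.04773,0.03753],"dq":[-0.59768,-0.80723],"eef":[-0.00293,-0.01383,0.52204],"effort":[-2.44757,0.9371]}
{"k":11,"ang":[0.03536,0.02079],"dq":[-0.64271,-0.8733],"eef":[-0.00164,-0.01233,0.52214],"effort":[-2.38182,0.93017]}
{"k":12,"ang":[0.0221,0.0027],"dq":[-0.68735,-0.94187],"eef":[-0.00022,-0.01075,0.5222],"effort":[-2.31788,0.92736]}
{"k":13,"ang":[0.00795,-0.01677],"dq":[-0.7315,-1.01234],"eef":[0.00135,-0.0091,0.52221],"effort":[-2.25417,0.928]}
{"k":14,"ang":[-0.00707,-0.03767],"dq":[-0.77498,-1.08412],"eef":[0.00307,-0.0074,0.52217],"effort":[-2.18958,0.93165]}
{"k":15,"ang":[-0.02295,-0.06],"dq":[-0.81752,-1.15657],"eef":[0.00495,-0.00567,0.52206],"effort":[-2.12339,0.93803]}
{"k":16,"ang":[-0.03967,-0.08377],"dq":[-0.85885,-1.22911],"eef":[0.007,-0.00392,0.52186],"effort":[-2.05521,0.94704]}
{"k":17,"ang":[-0.0572,-0.10899],"dq":[-0.89866,-1.30119],"eef":[0.00923,-0.00214,0.52157],"effort":[-1.98495,0.9587]}
{"k":18,"ang":[-0.07551,-0.13564],"dq":[-0.93669,-1.37229],"eef":[0.01165,-0.00037,0.52116],"effort":[-1.91274,0.97311]}
{"k":19,"ang":[-0.09455,-0.1637],"dq":[-0.9727,-1.44195],"eef":[0.01425,0.00139,0.52063],"effort":[-1.8389,0.99048]}
{"k":20,"ang":[-0.11429,-0.19312],"dq":[-1.00647,-1.50978],"eef":[0.01705,0.00314,0.51996],"effort":[-1.76387,1.01103]}
{"k":21,"ang":[-0.13468,-0.22388],"dq":[-1.03786,-1.57542],"eef":[0.02005,0.00485,0.51913],"effort":[-1.68816,1.03504]}
{"k":22,"ang":[-0.15567,-0.25593],"dq":[-1.06673,-1.63858],"eef":[0.02325,0.00652,0.51812],"effort":[-1.61231,1.06276]}
{"k":23,"ang":[-0.17722,-0.28921],"dq":[-1.09303,-1.69899],"eef":[0.02665,0.00813,0.51694],"effort":[-1.53684,1.09444]}
{"k":24,"ang":[-0.19926,-0.32367],"dq":[-1.11671,-1.75643],"eef":[0.03024,0.00968,0.51554],"effort":[-1.46225,1.13029]}
{"k":25,"ang":[-0.22175,-0.35924],"dq":[-1.13776,-1.8107],"eef":[0.03404,0.01115,0.51394],"effort":[-1.38896,1.17049]}
{"k":26,"ang":[-0.24464,-0.39587],"dq":[-1.1562,-1.86163],"eef":[0.03802,0.01255,0.5121],"effort":[-1.31733,1.21516]}
{"k":27,"ang":[-0.26787,-0.43348],"dq":[-1.17207,-1.90905],"eef":[0.04219,0.01385,0.51002],"effort":[-1.24763,1.26437]}
{"k":28,"ang":[-0.29139,-0.47201],"dq":[-1.18543,-1.95281],"eef":[0.04654,0.01505,0.50769],"effort":[-1.18007,1.3181]}
{"k":29,"ang":[-0.31516,-0.51137],"dq":[-1.19632,-1.9928],"eef":[0.05105,0.01615,0.5051],"effort":[-1.11477,1.37633]}
{"k":30,"ang":[-0.33912,-0.5515],"dq":[-1.20484,-2.02889],"eef":[0.05572,0.01715,0.50224],"effort":[-1.05181,1.43892]}
{"k":31,"ang":[-0.36323,-0.59231],"dq":[-1.21105,-2.06099],"eef":[0.06053,0.01803,0.49909],"effort":[-0.99118,1.50572]}
{"k":32,"ang":[-0.38744,-0.63372],"dq":[-1.21504,-2.08902],"eef":[0.06547,0.0188,0.49566],"effort":[-0.93287,1.57652]}
{"k":33,"ang":[-0.41171,-0.67565],"dq":[-1.2169,-2.11294],"eef":[0.07052,0.01946,0.49195],"effort":[-0.87681,1.65104]}
{"k":34,"ang":[-0.436,-0.71803],"dq":[-1.21673,-2.13271],"eef":[0.07567,0.02001,0.48795],"effort":[-0.8229,1.72899]}
{"k":35,"ang":[-0.46027,-0.76075],"dq":[-1.21462,-2.14831],"eef":[0.08089,0.02044,0.48365],"effort":[-0.77104,1.81001]}
{"k":36,"ang":[-0.48447,-0.80376],"dq":[-1.21067,-2.15977],"eef":[0.08618,0.02076,0.47908],"effort":[-0.72111,1.89373]}
{"k":37,"ang":[-0.50859,-0.84695],"dq":[-1.205,-2.16714],"eef":[0.09149,0.02098,0.47422],"effort":[-0.67299,1.97975]}
{"k":38,"ang":[-0.53257,-0.89025],"dq":[-1.19769,-2.17047],"eef":[0.09683,0.02109,0.46909],"effort":[-0.62655,2.06764]}
{"k":39,"ang":[-0.5564,-0.93358],"dq":[-1.18887,-2.16985],"eef":[0.10217,0.02111,0.4637],"effort":[-0.58167,2.15698]}
{"k":40,"ang":[-0.58003,-0.97686],"dq":[-1.17863,-2.16541],"eef":[0.10748,0.02103,0.45806],"effort":[-0.53824,2.24731]}
{"k":41,"ang":[-0.60345,-1.02002],"dq":[-1.1671,-2.15726],"eef":[0.11275,0.02086,0.45217],"effort":[-0.49613,2.3382]}
{"k":42,"ang":[-0.62663,-1.06299],"dq":[-1.15438,-2.14557],"eef":[0.11797,0.02061,0.44607],"effort":[-0.45526,2.4292]}
{"k":43,"ang":[-0.64954,-1.10569],"dq":[-1.14058,-2.1305],"eef":[0.12311,0.02028,0.43975],"effort":[-0.41553,2.51989]}
{"k":44,"ang":[-0.67217,-1.14805],"dq":[-1.12581,-2.11223],"eef":[0.12815,0.01987,0.43324]}
{"summary": "final ang (rad): -0.67217 -1.14805"}
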